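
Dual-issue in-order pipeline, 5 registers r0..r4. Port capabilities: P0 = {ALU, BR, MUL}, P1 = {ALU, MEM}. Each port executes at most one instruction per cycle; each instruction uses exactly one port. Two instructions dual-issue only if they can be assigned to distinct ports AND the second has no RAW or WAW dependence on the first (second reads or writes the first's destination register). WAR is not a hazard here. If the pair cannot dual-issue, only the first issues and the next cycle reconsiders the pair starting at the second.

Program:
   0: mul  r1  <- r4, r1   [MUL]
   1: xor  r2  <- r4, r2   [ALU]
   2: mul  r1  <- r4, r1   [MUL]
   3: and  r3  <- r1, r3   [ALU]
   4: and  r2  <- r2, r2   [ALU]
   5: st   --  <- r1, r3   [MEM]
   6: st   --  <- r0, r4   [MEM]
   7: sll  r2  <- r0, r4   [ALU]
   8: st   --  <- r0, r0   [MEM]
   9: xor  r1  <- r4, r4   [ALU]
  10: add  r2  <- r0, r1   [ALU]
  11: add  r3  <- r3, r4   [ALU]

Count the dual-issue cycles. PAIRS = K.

PAIRS = 5

  cy0 -> i0/i1 (mul.MUL+xor.ALU) dual
  cy1 -> i2 (mul.MUL) RAW r1
  cy2 -> i3/i4 (and.ALU+and.ALU) dual
  cy3 -> i5 (st.MEM) no-port MEM/MEM
  cy4 -> i6/i7 (st.MEM+sll.ALU) dual
  cy5 -> i8/i9 (st.MEM+xor.ALU) dual
  cy6 -> i10/i11 (add.ALU+add.ALU) dual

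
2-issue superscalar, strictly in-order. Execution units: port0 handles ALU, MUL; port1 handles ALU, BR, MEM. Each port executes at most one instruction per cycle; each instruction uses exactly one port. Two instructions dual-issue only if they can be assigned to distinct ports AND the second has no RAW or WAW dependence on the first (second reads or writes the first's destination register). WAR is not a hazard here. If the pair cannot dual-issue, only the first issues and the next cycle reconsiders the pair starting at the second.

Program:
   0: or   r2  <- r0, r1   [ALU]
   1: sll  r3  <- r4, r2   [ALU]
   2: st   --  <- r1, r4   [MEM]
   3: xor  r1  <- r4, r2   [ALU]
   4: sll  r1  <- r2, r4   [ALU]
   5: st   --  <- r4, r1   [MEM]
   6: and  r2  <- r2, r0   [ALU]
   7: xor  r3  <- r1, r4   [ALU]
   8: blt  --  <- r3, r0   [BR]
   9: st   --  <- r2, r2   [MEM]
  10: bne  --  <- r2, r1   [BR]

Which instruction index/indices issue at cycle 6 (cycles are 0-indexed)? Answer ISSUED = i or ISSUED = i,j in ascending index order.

ISSUED = 8

t=0 i0:or.ALU ; RAW r2
t=1 i1&i2:sll.ALU;st.MEM ; dual
t=2 i3:xor.ALU ; WAW r1
t=3 i4:sll.ALU ; RAW r1
t=4 i5&i6:st.MEM;and.ALU ; dual
t=5 i7:xor.ALU ; RAW r3
t=6 i8:blt.BR ; no-port BR/MEM
t=7 i9:st.MEM ; no-port MEM/BR
t=8 i10:bne.BR ; tail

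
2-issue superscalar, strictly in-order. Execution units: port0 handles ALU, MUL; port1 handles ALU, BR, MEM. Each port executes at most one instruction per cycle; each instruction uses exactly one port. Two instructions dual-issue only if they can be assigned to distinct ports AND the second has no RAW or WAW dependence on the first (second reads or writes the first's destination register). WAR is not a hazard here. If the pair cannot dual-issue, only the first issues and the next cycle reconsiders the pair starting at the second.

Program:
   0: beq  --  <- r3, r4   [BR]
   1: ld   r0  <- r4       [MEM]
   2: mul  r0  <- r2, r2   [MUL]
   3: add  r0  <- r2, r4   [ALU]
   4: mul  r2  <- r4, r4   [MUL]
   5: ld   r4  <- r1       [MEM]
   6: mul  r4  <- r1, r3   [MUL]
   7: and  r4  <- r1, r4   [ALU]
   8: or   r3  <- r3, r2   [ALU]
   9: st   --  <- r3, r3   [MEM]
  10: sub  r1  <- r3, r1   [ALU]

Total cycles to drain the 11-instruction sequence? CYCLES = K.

c0: i0 beq.BR  no-port BR/MEM
c1: i1 ld.MEM  WAW r0
c2: i2 mul.MUL  WAW r0
c3: i3,i4 add.ALU+mul.MUL  pair
c4: i5 ld.MEM  WAW r4
c5: i6 mul.MUL  RAW+WAW r4
c6: i7,i8 and.ALU+or.ALU  pair
c7: i9,i10 st.MEM+sub.ALU  pair

CYCLES = 8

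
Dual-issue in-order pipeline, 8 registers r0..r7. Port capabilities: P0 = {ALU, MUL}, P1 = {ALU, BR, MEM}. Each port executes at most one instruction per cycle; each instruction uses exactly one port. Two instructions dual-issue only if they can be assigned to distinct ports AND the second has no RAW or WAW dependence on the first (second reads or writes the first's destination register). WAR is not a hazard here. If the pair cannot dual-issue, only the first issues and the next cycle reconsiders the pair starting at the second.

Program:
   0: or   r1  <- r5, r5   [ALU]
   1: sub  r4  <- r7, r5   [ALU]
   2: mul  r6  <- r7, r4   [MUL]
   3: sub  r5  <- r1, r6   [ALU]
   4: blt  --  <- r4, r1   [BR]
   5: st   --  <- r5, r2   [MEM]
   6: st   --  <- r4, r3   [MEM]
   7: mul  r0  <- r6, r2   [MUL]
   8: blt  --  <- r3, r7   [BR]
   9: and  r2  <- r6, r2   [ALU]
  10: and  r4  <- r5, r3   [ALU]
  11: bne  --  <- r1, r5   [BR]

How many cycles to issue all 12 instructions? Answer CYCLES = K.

CYCLES = 7

0. or.ALU sub.ALU @i0+i1  | pair
1. mul.MUL @i2  | RAW r6
2. sub.ALU blt.BR @i3+i4  | pair
3. st.MEM @i5  | no-port MEM/MEM
4. st.MEM mul.MUL @i6+i7  | pair
5. blt.BR and.ALU @i8+i9  | pair
6. and.ALU bne.BR @i10+i11  | pair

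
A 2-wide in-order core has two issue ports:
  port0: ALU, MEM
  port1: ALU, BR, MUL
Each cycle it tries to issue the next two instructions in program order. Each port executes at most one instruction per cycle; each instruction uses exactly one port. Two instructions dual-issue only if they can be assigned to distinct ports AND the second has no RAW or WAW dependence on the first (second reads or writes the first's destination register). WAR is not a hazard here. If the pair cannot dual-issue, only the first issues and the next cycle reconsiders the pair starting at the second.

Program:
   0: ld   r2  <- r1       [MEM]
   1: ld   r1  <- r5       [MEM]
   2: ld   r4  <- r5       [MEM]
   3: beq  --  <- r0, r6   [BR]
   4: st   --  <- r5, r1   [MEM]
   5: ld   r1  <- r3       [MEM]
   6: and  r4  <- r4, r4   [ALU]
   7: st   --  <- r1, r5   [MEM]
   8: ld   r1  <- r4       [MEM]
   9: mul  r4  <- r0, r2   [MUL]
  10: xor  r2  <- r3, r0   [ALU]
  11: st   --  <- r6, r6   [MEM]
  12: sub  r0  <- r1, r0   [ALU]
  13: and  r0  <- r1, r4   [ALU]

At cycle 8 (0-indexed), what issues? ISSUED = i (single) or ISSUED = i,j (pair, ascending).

[0] i0  ld.MEM  -- no-port MEM/MEM
[1] i1  ld.MEM  -- no-port MEM/MEM
[2] i2/i3  ld.MEM;beq.BR  -- pair
[3] i4  st.MEM  -- no-port MEM/MEM
[4] i5/i6  ld.MEM;and.ALU  -- pair
[5] i7  st.MEM  -- no-port MEM/MEM
[6] i8/i9  ld.MEM;mul.MUL  -- pair
[7] i10/i11  xor.ALU;st.MEM  -- pair
[8] i12  sub.ALU  -- WAW r0
[9] i13  and.ALU  -- tail

ISSUED = 12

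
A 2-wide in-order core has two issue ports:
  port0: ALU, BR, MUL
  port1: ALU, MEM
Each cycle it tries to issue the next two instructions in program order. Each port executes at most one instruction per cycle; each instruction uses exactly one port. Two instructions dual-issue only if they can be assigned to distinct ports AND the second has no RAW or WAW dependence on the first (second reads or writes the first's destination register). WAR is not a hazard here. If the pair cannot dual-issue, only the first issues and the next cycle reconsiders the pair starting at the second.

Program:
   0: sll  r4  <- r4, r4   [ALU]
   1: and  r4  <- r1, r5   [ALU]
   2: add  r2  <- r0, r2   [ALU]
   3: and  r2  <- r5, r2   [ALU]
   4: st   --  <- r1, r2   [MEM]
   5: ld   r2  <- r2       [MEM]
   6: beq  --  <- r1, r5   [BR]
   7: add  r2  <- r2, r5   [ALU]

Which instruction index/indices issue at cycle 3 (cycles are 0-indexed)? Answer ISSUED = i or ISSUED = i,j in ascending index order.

ISSUED = 4

0. sll.ALU @i0  | WAW r4
1. and.ALU/add.ALU @i1+i2  | dual
2. and.ALU @i3  | RAW r2
3. st.MEM @i4  | no-port MEM/MEM
4. ld.MEM/beq.BR @i5+i6  | dual
5. add.ALU @i7  | tail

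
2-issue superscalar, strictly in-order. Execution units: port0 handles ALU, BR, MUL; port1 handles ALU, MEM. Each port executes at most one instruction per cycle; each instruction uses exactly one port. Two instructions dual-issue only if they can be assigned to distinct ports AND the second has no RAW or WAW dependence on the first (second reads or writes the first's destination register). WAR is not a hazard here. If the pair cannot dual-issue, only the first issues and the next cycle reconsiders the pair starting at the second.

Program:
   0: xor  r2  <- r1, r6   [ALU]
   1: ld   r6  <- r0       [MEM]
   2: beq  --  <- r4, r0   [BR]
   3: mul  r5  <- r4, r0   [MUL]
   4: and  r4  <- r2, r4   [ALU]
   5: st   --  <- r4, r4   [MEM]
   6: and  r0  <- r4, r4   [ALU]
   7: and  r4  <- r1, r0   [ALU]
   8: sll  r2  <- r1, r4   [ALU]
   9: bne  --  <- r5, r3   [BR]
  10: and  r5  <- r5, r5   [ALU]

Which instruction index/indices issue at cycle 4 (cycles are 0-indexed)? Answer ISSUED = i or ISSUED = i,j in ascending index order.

ISSUED = 7

t=0 i0&i1:xor.ALU ld.MEM ; pair
t=1 i2:beq.BR ; no-port BR/MUL
t=2 i3&i4:mul.MUL and.ALU ; pair
t=3 i5&i6:st.MEM and.ALU ; pair
t=4 i7:and.ALU ; RAW r4
t=5 i8&i9:sll.ALU bne.BR ; pair
t=6 i10:and.ALU ; tail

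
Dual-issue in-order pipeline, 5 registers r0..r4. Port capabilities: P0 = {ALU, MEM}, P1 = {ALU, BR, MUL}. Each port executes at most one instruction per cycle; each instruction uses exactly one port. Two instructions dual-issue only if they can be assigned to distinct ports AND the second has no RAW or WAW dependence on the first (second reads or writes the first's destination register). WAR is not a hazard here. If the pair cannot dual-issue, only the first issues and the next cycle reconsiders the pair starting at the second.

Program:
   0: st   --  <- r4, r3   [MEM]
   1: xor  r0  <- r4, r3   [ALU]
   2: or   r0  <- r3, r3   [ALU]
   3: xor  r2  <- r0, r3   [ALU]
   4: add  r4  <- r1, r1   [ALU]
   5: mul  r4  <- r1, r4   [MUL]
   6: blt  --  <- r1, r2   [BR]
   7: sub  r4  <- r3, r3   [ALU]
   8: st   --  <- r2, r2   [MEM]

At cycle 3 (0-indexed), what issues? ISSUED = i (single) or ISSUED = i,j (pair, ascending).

ISSUED = 5

0. st+xor @i0,i1  | pair
1. or @i2  | RAW r0
2. xor+add @i3,i4  | pair
3. mul @i5  | no-port MUL/BR
4. blt+sub @i6,i7  | pair
5. st @i8  | tail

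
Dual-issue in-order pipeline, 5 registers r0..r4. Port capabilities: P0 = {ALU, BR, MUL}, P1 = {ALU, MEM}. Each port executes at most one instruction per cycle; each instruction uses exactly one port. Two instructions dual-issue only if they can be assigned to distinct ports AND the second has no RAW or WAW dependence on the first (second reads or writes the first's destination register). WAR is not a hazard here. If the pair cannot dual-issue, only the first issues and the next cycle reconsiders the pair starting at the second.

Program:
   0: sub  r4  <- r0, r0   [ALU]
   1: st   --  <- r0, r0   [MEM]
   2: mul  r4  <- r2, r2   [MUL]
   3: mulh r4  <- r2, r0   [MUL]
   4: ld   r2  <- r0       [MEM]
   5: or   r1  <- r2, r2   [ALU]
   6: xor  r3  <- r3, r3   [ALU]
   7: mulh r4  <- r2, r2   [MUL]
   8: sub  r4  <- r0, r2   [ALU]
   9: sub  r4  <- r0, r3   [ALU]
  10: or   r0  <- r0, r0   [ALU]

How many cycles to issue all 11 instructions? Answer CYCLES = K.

#0 head=0: sub;st i0/i1 2-wide
#1 head=2: mul i2 no-port MUL/MUL
#2 head=3: mulh;ld i3/i4 2-wide
#3 head=5: or;xor i5/i6 2-wide
#4 head=7: mulh i7 WAW r4
#5 head=8: sub i8 WAW r4
#6 head=9: sub;or i9/i10 2-wide

CYCLES = 7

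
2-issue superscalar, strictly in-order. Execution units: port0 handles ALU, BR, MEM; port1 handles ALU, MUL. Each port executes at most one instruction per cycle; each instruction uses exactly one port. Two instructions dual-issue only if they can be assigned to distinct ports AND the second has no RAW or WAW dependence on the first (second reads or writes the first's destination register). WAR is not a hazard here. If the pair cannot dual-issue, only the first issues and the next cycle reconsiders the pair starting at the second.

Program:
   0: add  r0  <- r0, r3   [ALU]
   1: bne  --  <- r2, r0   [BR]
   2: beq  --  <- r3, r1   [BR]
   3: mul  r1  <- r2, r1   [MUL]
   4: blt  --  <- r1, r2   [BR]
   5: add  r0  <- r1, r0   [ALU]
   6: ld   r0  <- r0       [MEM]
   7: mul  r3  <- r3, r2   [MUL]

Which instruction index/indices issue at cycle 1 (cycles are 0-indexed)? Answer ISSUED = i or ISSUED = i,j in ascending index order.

ISSUED = 1

  cy0 -> i0 (add) RAW r0
  cy1 -> i1 (bne) no-port BR/BR
  cy2 -> i2+i3 (beq mul) pair
  cy3 -> i4+i5 (blt add) pair
  cy4 -> i6+i7 (ld mul) pair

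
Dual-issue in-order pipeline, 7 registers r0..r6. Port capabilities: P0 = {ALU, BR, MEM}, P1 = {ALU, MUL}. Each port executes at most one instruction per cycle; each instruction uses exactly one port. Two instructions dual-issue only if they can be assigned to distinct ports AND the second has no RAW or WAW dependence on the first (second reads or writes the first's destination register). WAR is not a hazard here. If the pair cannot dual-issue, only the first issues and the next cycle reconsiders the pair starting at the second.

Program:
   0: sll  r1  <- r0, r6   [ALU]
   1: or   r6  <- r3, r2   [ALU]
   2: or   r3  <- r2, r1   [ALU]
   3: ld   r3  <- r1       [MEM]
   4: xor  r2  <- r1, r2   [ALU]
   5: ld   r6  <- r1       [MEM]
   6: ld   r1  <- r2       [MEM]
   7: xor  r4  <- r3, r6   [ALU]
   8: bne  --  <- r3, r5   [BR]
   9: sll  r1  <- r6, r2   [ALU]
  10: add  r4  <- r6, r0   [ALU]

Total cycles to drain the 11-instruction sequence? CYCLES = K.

  cy0 -> i0/i1 (sll.ALU/or.ALU) dual
  cy1 -> i2 (or.ALU) WAW r3
  cy2 -> i3/i4 (ld.MEM/xor.ALU) dual
  cy3 -> i5 (ld.MEM) no-port MEM/MEM
  cy4 -> i6/i7 (ld.MEM/xor.ALU) dual
  cy5 -> i8/i9 (bne.BR/sll.ALU) dual
  cy6 -> i10 (add.ALU) tail

CYCLES = 7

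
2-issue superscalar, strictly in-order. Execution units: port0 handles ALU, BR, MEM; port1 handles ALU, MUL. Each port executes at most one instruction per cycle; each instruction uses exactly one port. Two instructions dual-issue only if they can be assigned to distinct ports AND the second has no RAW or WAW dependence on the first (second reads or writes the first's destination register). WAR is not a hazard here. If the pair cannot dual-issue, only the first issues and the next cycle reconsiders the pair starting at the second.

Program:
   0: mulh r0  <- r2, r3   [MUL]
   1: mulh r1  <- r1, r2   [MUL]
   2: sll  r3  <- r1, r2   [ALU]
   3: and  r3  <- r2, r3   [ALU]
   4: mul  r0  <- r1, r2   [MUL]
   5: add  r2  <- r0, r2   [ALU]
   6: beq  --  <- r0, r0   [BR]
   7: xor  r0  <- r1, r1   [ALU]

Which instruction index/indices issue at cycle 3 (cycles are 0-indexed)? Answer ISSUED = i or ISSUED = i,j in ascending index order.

  cy0 -> i0 (mulh.MUL) no-port MUL/MUL
  cy1 -> i1 (mulh.MUL) RAW r1
  cy2 -> i2 (sll.ALU) RAW+WAW r3
  cy3 -> i3&i4 (and.ALU+mul.MUL) pair
  cy4 -> i5&i6 (add.ALU+beq.BR) pair
  cy5 -> i7 (xor.ALU) tail

ISSUED = 3,4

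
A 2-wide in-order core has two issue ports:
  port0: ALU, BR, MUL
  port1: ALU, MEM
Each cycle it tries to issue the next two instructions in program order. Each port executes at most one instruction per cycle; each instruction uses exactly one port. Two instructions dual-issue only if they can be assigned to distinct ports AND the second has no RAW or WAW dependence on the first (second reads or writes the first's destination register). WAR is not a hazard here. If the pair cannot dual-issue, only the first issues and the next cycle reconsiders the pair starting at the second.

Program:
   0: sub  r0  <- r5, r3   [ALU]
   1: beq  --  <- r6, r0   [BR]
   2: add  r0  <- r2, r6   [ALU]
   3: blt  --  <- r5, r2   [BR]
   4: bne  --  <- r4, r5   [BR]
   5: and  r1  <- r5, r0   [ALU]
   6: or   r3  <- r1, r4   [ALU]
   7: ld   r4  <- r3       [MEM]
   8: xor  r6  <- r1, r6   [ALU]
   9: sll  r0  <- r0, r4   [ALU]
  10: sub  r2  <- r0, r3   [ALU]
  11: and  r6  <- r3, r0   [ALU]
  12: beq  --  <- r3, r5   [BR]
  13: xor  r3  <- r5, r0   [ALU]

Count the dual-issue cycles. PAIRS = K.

t=0 i0:sub ; RAW r0
t=1 i1,i2:beq add ; 2-wide
t=2 i3:blt ; no-port BR/BR
t=3 i4,i5:bne and ; 2-wide
t=4 i6:or ; RAW r3
t=5 i7,i8:ld xor ; 2-wide
t=6 i9:sll ; RAW r0
t=7 i10,i11:sub and ; 2-wide
t=8 i12,i13:beq xor ; 2-wide

PAIRS = 5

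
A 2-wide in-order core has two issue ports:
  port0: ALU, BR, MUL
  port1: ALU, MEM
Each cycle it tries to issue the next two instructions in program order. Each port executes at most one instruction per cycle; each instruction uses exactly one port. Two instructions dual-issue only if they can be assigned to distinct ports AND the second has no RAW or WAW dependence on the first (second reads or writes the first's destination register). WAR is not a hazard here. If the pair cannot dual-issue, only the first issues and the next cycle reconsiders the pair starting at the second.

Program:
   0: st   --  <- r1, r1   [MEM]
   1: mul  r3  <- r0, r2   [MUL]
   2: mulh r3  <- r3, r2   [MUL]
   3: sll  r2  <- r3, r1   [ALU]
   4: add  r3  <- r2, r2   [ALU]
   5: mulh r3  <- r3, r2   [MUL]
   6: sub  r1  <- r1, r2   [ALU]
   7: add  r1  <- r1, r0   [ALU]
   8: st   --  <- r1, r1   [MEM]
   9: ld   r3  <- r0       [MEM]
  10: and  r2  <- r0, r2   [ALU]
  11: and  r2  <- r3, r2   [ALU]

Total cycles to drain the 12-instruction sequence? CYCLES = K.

CYCLES = 9

c0: i0&i1 st.MEM+mul.MUL  pair
c1: i2 mulh.MUL  RAW r3
c2: i3 sll.ALU  RAW r2
c3: i4 add.ALU  RAW+WAW r3
c4: i5&i6 mulh.MUL+sub.ALU  pair
c5: i7 add.ALU  RAW r1
c6: i8 st.MEM  no-port MEM/MEM
c7: i9&i10 ld.MEM+and.ALU  pair
c8: i11 and.ALU  tail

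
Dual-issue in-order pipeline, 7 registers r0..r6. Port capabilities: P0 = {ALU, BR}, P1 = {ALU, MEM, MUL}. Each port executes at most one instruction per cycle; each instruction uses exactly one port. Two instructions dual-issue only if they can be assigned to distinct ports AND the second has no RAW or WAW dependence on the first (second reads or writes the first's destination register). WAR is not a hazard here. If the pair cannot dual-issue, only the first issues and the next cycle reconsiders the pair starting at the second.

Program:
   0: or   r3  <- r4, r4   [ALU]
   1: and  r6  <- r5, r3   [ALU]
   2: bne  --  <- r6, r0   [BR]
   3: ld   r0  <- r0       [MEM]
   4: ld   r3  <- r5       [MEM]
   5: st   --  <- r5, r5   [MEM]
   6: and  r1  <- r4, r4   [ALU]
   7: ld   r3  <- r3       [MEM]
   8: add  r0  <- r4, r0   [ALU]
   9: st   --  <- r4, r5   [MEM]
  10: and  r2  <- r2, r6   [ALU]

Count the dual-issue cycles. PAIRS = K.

PAIRS = 4

c0: i0 or.ALU  RAW r3
c1: i1 and.ALU  RAW r6
c2: i2+i3 bne.BR/ld.MEM  2-wide
c3: i4 ld.MEM  no-port MEM/MEM
c4: i5+i6 st.MEM/and.ALU  2-wide
c5: i7+i8 ld.MEM/add.ALU  2-wide
c6: i9+i10 st.MEM/and.ALU  2-wide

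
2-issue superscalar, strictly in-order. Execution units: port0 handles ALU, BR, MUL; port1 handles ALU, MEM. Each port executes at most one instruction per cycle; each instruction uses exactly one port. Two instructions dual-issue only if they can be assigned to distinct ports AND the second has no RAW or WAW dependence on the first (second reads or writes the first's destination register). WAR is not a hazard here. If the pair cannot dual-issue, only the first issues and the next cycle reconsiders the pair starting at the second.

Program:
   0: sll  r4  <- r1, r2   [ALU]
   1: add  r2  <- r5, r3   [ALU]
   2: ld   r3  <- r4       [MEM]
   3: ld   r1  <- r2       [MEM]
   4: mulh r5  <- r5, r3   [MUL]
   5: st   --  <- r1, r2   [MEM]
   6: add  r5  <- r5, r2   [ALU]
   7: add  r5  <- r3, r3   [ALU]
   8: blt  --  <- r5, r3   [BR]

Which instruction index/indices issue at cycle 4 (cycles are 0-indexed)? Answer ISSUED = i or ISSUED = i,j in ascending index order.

ISSUED = 7

#0 head=0: sll.ALU+add.ALU i0+i1 dual
#1 head=2: ld.MEM i2 no-port MEM/MEM
#2 head=3: ld.MEM+mulh.MUL i3+i4 dual
#3 head=5: st.MEM+add.ALU i5+i6 dual
#4 head=7: add.ALU i7 RAW r5
#5 head=8: blt.BR i8 tail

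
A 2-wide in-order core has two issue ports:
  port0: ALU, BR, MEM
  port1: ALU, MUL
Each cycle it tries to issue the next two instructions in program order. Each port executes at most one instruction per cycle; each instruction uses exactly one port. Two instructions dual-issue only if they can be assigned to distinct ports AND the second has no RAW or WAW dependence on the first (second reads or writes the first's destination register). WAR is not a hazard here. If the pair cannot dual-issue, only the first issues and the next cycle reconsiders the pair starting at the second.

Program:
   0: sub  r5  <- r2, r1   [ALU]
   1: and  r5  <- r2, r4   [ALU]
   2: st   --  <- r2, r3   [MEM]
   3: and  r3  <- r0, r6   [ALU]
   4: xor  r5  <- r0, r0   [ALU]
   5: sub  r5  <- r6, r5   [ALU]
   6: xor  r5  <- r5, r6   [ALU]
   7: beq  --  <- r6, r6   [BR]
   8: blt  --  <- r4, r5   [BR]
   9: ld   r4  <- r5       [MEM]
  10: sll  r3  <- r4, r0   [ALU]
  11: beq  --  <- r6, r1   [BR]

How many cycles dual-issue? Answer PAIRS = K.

PAIRS = 4

c0: i0 sub.ALU  WAW r5
c1: i1,i2 and.ALU/st.MEM  dual
c2: i3,i4 and.ALU/xor.ALU  dual
c3: i5 sub.ALU  RAW+WAW r5
c4: i6,i7 xor.ALU/beq.BR  dual
c5: i8 blt.BR  no-port BR/MEM
c6: i9 ld.MEM  RAW r4
c7: i10,i11 sll.ALU/beq.BR  dual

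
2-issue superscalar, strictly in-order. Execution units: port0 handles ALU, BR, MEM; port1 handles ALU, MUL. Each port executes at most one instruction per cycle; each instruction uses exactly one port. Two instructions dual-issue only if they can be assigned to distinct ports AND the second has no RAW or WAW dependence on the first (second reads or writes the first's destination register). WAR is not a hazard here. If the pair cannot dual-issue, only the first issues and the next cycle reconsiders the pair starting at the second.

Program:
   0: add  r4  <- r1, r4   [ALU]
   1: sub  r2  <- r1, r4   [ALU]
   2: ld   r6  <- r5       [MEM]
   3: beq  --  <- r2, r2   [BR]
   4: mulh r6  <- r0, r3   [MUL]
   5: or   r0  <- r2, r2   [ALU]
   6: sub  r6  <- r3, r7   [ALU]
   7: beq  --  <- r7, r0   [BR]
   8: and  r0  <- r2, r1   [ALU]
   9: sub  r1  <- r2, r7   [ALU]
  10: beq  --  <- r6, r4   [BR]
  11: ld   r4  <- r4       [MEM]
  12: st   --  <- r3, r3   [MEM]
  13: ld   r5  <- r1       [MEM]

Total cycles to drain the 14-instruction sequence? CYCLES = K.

CYCLES = 9

  cy0 -> i0 (add) RAW r4
  cy1 -> i1+i2 (sub+ld) 2-wide
  cy2 -> i3+i4 (beq+mulh) 2-wide
  cy3 -> i5+i6 (or+sub) 2-wide
  cy4 -> i7+i8 (beq+and) 2-wide
  cy5 -> i9+i10 (sub+beq) 2-wide
  cy6 -> i11 (ld) no-port MEM/MEM
  cy7 -> i12 (st) no-port MEM/MEM
  cy8 -> i13 (ld) tail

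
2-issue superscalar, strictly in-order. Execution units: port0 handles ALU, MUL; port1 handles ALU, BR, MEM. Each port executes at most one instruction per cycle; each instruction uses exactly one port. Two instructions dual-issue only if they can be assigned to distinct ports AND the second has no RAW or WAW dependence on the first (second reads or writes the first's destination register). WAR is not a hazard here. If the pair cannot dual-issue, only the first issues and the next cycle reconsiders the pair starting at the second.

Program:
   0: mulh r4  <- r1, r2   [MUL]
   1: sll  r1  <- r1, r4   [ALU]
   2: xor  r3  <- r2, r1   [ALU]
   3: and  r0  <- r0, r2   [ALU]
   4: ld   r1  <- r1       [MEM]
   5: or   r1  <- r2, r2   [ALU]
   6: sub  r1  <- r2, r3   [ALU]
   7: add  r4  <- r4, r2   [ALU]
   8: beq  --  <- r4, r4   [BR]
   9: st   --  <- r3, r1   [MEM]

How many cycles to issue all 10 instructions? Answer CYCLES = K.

0. mulh @i0  | RAW r4
1. sll @i1  | RAW r1
2. xor+and @i2+i3  | 2-wide
3. ld @i4  | WAW r1
4. or @i5  | WAW r1
5. sub+add @i6+i7  | 2-wide
6. beq @i8  | no-port BR/MEM
7. st @i9  | tail

CYCLES = 8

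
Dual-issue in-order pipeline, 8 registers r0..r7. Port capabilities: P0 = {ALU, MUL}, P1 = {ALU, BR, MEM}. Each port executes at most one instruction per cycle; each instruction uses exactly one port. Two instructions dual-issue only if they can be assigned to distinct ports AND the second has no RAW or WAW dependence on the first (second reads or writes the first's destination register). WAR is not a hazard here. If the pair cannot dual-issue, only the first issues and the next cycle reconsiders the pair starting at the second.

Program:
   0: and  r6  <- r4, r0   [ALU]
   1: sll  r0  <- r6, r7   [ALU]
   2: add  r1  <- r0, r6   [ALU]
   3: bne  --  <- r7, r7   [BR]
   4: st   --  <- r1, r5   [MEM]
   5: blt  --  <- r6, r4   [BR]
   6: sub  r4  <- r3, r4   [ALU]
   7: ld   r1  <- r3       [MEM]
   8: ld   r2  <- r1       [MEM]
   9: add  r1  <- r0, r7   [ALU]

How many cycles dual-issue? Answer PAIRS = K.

0. and.ALU @i0  | RAW r6
1. sll.ALU @i1  | RAW r0
2. add.ALU bne.BR @i2,i3  | 2-wide
3. st.MEM @i4  | no-port MEM/BR
4. blt.BR sub.ALU @i5,i6  | 2-wide
5. ld.MEM @i7  | no-port MEM/MEM
6. ld.MEM add.ALU @i8,i9  | 2-wide

PAIRS = 3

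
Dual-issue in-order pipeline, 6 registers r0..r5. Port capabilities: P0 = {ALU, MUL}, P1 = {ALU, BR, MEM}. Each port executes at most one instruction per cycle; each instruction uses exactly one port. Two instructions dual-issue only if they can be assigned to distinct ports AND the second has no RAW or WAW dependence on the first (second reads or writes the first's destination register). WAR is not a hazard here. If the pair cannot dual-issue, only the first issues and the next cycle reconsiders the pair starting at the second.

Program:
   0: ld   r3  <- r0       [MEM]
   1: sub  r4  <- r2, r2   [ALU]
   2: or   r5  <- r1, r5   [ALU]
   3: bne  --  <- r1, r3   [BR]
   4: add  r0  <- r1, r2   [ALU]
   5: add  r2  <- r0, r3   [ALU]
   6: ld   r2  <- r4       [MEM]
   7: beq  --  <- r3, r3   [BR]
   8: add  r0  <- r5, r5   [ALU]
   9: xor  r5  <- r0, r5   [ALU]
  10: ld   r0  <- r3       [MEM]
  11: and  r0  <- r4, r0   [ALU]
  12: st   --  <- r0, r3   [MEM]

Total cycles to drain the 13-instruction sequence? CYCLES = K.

t=0 i0&i1:ld.MEM/sub.ALU ; pair
t=1 i2&i3:or.ALU/bne.BR ; pair
t=2 i4:add.ALU ; RAW r0
t=3 i5:add.ALU ; WAW r2
t=4 i6:ld.MEM ; no-port MEM/BR
t=5 i7&i8:beq.BR/add.ALU ; pair
t=6 i9&i10:xor.ALU/ld.MEM ; pair
t=7 i11:and.ALU ; RAW r0
t=8 i12:st.MEM ; tail

CYCLES = 9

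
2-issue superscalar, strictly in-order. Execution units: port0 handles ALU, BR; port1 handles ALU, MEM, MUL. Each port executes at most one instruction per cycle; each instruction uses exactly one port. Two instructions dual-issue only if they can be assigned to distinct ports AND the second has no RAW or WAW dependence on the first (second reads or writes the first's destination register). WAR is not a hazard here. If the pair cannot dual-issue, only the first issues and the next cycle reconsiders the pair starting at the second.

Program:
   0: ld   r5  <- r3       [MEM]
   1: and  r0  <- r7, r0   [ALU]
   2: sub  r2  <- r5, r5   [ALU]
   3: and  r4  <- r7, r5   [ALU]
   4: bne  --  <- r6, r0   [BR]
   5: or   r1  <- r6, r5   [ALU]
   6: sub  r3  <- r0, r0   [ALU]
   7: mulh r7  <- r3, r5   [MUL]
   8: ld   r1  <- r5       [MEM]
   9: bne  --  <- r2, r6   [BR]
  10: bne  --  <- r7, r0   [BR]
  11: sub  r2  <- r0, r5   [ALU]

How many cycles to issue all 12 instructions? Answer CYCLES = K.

CYCLES = 7

t=0 i0+i1:ld/and ; pair
t=1 i2+i3:sub/and ; pair
t=2 i4+i5:bne/or ; pair
t=3 i6:sub ; RAW r3
t=4 i7:mulh ; no-port MUL/MEM
t=5 i8+i9:ld/bne ; pair
t=6 i10+i11:bne/sub ; pair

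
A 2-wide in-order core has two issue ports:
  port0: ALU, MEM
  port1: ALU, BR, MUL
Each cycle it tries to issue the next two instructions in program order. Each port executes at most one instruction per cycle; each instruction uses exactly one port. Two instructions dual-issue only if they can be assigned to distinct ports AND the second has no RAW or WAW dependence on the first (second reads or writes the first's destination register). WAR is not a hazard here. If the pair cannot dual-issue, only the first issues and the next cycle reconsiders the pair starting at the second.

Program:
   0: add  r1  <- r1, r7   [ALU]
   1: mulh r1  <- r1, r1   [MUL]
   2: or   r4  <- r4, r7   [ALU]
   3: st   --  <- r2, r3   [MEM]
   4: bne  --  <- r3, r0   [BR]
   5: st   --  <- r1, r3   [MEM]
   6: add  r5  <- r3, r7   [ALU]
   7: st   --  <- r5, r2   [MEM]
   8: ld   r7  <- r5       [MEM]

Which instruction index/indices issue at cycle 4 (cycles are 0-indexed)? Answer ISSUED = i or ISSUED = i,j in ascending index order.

c0: i0 add.ALU  RAW+WAW r1
c1: i1/i2 mulh.MUL+or.ALU  dual
c2: i3/i4 st.MEM+bne.BR  dual
c3: i5/i6 st.MEM+add.ALU  dual
c4: i7 st.MEM  no-port MEM/MEM
c5: i8 ld.MEM  tail

ISSUED = 7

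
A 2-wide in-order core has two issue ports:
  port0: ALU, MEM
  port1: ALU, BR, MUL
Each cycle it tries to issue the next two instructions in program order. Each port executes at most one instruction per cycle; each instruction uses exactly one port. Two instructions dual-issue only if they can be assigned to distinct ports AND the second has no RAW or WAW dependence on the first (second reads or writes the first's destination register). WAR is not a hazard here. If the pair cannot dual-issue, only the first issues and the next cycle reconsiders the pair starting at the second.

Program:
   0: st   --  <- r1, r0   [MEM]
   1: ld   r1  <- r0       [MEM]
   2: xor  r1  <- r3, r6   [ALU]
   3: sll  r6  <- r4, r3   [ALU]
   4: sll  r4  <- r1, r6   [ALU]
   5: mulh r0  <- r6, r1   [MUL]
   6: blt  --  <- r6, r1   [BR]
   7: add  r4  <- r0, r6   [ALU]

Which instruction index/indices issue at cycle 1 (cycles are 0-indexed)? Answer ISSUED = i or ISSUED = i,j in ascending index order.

ISSUED = 1

[0] i0  st.MEM  -- no-port MEM/MEM
[1] i1  ld.MEM  -- WAW r1
[2] i2/i3  xor.ALU+sll.ALU  -- pair
[3] i4/i5  sll.ALU+mulh.MUL  -- pair
[4] i6/i7  blt.BR+add.ALU  -- pair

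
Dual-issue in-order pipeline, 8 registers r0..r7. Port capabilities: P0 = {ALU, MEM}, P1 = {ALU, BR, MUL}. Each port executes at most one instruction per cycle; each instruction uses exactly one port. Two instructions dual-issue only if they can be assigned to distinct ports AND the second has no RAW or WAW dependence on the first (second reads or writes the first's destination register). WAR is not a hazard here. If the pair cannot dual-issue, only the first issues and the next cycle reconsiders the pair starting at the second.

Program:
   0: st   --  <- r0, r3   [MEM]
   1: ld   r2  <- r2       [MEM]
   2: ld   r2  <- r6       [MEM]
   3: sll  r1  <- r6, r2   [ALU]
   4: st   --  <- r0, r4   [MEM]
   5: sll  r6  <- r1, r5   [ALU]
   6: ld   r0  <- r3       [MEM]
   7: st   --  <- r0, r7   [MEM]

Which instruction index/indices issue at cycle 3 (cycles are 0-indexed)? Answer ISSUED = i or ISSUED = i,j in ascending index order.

  cy0 -> i0 (st) no-port MEM/MEM
  cy1 -> i1 (ld) no-port MEM/MEM
  cy2 -> i2 (ld) RAW r2
  cy3 -> i3,i4 (sll;st) dual
  cy4 -> i5,i6 (sll;ld) dual
  cy5 -> i7 (st) tail

ISSUED = 3,4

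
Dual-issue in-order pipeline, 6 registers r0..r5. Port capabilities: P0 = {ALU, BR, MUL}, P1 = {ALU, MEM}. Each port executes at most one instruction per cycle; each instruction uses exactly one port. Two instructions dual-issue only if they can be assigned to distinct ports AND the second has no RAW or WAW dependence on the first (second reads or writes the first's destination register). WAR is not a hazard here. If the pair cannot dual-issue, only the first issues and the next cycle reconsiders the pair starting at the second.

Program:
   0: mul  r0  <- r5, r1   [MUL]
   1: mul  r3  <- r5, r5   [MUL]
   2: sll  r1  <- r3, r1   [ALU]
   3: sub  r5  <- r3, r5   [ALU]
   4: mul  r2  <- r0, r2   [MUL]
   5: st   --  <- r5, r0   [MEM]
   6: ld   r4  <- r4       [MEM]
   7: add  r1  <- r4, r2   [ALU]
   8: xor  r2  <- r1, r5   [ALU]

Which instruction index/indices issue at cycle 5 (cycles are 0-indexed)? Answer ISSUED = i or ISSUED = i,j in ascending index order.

ISSUED = 7

c0: i0 mul  no-port MUL/MUL
c1: i1 mul  RAW r3
c2: i2,i3 sll+sub  dual
c3: i4,i5 mul+st  dual
c4: i6 ld  RAW r4
c5: i7 add  RAW r1
c6: i8 xor  tail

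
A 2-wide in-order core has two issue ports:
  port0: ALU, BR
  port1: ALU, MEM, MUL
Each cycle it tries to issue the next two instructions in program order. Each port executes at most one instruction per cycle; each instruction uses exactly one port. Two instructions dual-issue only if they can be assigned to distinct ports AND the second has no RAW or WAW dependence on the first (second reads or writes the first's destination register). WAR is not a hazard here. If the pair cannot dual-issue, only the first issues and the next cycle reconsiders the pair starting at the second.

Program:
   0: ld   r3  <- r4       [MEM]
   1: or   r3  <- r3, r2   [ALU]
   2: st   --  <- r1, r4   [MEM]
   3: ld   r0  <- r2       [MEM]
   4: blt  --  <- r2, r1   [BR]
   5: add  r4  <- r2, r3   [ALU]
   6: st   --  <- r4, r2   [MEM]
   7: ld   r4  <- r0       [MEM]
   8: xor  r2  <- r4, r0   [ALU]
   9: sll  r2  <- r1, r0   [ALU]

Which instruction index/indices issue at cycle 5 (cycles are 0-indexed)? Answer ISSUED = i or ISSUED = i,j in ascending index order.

ISSUED = 7

0. ld @i0  | RAW+WAW r3
1. or/st @i1/i2  | dual
2. ld/blt @i3/i4  | dual
3. add @i5  | RAW r4
4. st @i6  | no-port MEM/MEM
5. ld @i7  | RAW r4
6. xor @i8  | WAW r2
7. sll @i9  | tail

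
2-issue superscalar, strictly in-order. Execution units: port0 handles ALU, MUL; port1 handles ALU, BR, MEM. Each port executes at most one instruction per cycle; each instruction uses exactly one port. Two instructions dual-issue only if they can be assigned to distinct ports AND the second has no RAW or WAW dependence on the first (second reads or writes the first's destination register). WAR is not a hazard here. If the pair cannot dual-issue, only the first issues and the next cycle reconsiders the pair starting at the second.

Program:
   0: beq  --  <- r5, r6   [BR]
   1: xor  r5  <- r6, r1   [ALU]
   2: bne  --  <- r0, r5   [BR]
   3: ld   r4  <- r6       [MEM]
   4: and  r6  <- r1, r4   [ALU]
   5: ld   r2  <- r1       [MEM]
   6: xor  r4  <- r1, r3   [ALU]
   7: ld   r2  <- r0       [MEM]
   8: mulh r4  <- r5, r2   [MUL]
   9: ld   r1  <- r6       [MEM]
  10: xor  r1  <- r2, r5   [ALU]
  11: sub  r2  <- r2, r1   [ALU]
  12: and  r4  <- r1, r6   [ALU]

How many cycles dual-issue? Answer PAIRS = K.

  cy0 -> i0/i1 (beq.BR xor.ALU) 2-wide
  cy1 -> i2 (bne.BR) no-port BR/MEM
  cy2 -> i3 (ld.MEM) RAW r4
  cy3 -> i4/i5 (and.ALU ld.MEM) 2-wide
  cy4 -> i6/i7 (xor.ALU ld.MEM) 2-wide
  cy5 -> i8/i9 (mulh.MUL ld.MEM) 2-wide
  cy6 -> i10 (xor.ALU) RAW r1
  cy7 -> i11/i12 (sub.ALU and.ALU) 2-wide

PAIRS = 5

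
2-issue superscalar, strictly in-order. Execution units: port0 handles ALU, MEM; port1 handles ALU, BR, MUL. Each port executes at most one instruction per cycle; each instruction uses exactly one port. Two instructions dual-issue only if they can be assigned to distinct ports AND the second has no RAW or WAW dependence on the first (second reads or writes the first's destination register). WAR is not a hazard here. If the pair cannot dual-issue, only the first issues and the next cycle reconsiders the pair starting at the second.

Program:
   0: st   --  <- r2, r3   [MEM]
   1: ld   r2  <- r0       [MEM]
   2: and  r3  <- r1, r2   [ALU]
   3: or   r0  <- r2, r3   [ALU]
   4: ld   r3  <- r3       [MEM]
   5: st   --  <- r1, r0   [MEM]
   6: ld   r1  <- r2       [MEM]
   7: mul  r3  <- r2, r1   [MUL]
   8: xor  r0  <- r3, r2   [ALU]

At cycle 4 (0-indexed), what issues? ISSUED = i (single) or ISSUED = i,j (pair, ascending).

ISSUED = 5

t=0 i0:st.MEM ; no-port MEM/MEM
t=1 i1:ld.MEM ; RAW r2
t=2 i2:and.ALU ; RAW r3
t=3 i3/i4:or.ALU/ld.MEM ; 2-wide
t=4 i5:st.MEM ; no-port MEM/MEM
t=5 i6:ld.MEM ; RAW r1
t=6 i7:mul.MUL ; RAW r3
t=7 i8:xor.ALU ; tail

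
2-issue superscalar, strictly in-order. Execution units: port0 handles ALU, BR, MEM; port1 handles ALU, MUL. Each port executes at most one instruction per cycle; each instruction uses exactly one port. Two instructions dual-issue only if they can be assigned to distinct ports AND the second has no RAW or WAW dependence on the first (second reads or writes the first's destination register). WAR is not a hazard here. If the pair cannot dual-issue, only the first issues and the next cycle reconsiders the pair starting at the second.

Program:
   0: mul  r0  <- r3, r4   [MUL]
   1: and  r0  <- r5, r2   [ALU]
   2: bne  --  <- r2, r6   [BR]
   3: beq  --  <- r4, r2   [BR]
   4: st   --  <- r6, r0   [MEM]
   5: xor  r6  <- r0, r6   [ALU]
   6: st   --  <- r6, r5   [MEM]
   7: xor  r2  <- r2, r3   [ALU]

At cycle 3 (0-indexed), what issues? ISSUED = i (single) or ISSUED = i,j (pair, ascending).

ISSUED = 4,5

  cy0 -> i0 (mul.MUL) WAW r0
  cy1 -> i1+i2 (and.ALU/bne.BR) 2-wide
  cy2 -> i3 (beq.BR) no-port BR/MEM
  cy3 -> i4+i5 (st.MEM/xor.ALU) 2-wide
  cy4 -> i6+i7 (st.MEM/xor.ALU) 2-wide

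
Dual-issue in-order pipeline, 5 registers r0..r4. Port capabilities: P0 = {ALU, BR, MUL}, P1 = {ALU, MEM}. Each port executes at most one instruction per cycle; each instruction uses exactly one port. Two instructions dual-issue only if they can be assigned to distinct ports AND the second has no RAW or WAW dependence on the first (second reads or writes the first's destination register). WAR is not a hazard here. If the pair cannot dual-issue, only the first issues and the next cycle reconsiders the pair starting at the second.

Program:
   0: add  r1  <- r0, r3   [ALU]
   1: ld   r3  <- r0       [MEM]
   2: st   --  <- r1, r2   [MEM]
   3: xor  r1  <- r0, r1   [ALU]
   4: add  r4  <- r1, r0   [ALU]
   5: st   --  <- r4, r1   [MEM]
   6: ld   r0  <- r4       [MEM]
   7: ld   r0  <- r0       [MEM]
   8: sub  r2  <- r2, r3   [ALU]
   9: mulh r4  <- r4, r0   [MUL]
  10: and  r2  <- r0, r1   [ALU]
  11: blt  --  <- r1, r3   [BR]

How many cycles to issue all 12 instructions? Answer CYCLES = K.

CYCLES = 8

t=0 i0&i1:add/ld ; 2-wide
t=1 i2&i3:st/xor ; 2-wide
t=2 i4:add ; RAW r4
t=3 i5:st ; no-port MEM/MEM
t=4 i6:ld ; no-port MEM/MEM
t=5 i7&i8:ld/sub ; 2-wide
t=6 i9&i10:mulh/and ; 2-wide
t=7 i11:blt ; tail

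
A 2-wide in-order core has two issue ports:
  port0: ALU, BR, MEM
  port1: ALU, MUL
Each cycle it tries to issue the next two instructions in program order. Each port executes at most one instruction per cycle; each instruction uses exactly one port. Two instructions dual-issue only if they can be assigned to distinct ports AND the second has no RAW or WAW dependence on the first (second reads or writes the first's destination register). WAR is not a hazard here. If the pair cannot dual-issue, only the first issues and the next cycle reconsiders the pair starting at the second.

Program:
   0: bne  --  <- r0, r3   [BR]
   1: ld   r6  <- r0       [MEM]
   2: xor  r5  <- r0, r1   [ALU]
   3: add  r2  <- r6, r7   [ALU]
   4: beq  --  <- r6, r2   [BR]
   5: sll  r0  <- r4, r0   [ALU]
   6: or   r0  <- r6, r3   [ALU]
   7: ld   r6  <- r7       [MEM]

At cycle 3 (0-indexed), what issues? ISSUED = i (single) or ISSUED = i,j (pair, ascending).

ISSUED = 4,5

#0 head=0: bne i0 no-port BR/MEM
#1 head=1: ld xor i1&i2 pair
#2 head=3: add i3 RAW r2
#3 head=4: beq sll i4&i5 pair
#4 head=6: or ld i6&i7 pair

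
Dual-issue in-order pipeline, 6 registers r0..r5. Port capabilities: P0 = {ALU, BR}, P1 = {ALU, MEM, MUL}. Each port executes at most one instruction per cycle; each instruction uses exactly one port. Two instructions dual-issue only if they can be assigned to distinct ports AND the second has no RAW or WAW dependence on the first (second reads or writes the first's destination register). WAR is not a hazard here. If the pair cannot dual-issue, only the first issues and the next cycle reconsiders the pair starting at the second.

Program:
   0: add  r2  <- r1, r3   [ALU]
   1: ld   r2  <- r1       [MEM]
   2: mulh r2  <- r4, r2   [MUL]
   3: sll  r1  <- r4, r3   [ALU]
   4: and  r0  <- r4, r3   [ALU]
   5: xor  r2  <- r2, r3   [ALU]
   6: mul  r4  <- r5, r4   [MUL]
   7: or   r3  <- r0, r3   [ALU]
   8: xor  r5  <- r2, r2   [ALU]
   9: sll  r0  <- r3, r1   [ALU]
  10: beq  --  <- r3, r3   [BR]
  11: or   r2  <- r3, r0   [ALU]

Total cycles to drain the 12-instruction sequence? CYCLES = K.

CYCLES = 7

c0: i0 add.ALU  WAW r2
c1: i1 ld.MEM  no-port MEM/MUL
c2: i2,i3 mulh.MUL+sll.ALU  2-wide
c3: i4,i5 and.ALU+xor.ALU  2-wide
c4: i6,i7 mul.MUL+or.ALU  2-wide
c5: i8,i9 xor.ALU+sll.ALU  2-wide
c6: i10,i11 beq.BR+or.ALU  2-wide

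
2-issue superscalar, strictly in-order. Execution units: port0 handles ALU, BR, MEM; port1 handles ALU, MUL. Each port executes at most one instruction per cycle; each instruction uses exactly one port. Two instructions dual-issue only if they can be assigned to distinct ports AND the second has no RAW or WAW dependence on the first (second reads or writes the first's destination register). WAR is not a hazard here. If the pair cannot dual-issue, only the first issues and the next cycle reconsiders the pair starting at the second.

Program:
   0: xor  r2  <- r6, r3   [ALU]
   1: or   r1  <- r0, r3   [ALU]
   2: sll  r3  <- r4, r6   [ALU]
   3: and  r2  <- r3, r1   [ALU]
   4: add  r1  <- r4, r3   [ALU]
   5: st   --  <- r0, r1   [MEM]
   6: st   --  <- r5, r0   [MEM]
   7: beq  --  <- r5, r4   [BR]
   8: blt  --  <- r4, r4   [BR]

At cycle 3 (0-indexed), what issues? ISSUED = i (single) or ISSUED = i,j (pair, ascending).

t=0 i0/i1:xor+or ; dual
t=1 i2:sll ; RAW r3
t=2 i3/i4:and+add ; dual
t=3 i5:st ; no-port MEM/MEM
t=4 i6:st ; no-port MEM/BR
t=5 i7:beq ; no-port BR/BR
t=6 i8:blt ; tail

ISSUED = 5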